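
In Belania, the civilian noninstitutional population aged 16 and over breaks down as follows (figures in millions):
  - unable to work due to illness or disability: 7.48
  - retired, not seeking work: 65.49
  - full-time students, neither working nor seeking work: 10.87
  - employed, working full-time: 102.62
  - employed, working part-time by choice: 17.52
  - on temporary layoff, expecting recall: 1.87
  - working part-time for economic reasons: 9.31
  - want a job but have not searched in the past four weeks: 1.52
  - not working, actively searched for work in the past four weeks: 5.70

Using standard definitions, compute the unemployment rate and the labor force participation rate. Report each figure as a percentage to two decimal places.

Employed = 102.62 + 17.52 + 9.31 = 129.45 million (anyone who worked, including part-time for economic reasons, counts as employed).
Unemployed = 1.87 + 5.70 = 7.57 million (jobless and actively searching, or on temporary layoff).
Labor force = 129.45 + 7.57 = 137.02 million.
Not in labor force = 7.48 + 65.49 + 10.87 + 1.52 = 85.36 million (those not working and not actively searching are outside the labor force — including those who want a job but have given up searching).
Civilian working-age population = 137.02 + 85.36 = 222.38 million.
Unemployment rate = 7.57 / 137.02 = 5.52%.
Labor force participation rate = 137.02 / 222.38 = 61.62%.

Unemployment rate ≈ 5.52%; labor force participation rate ≈ 61.62%.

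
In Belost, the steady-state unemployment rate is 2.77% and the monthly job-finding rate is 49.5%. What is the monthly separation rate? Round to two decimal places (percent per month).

From u* = s/(s+f): s = u·f/(1−u).
s = 0.0277 × 49.5 / (1 − 0.0277) = 1.3711 / 0.9723 ≈ 1.41% per month.

Separation rate ≈ 1.41% per month.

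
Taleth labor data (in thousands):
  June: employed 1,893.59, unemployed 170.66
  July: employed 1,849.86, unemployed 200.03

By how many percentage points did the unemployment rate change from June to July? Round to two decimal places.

June: labor force = 1,893.59 + 170.66 = 2,064.25; u = 170.66/2,064.25 = 8.27%.
July: labor force = 1,849.86 + 200.03 = 2,049.89; u = 200.03/2,049.89 = 9.76%.
Change = 9.76% − 8.27% = +1.49 pp.

The unemployment rate changed by +1.49 percentage points.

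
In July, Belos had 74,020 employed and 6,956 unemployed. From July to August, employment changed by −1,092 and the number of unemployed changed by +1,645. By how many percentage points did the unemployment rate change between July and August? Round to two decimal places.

July: labor force = 74,020 + 6,956 = 80,976; u = 6,956/80,976 = 8.59%.
August: labor force = 72,928 + 8,601 = 81,529; u = 8,601/81,529 = 10.55%.
Change = 10.55% − 8.59% = +1.96 pp.

The unemployment rate changed by +1.96 percentage points.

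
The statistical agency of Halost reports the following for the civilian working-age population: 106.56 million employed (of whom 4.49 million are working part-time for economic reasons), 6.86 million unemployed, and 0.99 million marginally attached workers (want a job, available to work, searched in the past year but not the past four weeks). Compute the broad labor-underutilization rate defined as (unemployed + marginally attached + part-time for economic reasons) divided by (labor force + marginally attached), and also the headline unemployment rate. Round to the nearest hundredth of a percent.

Broad underutilization rate ≈ 10.79%; headline unemployment rate ≈ 6.05%.

Labor force = 106.56 + 6.86 = 113.42 million.
Numerator = 6.86 + 0.99 + 4.49 = 12.34 million.
Denominator = 113.42 + 0.99 = 114.41 million.
Broad rate = 12.34 / 114.41 = 10.79%.
Headline unemployment rate = 6.86 / 113.42 = 6.05%.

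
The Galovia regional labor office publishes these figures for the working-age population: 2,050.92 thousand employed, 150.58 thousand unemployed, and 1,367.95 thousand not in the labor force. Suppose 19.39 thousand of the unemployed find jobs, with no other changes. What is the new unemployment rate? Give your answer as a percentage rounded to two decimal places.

New unemployment rate ≈ 5.96%.

Initially, labor force = 2,050.92 + 150.58 = 2,201.50 thousand, so u = 150.58/2,201.50 = 6.84%.
After the change, unemployed falls and employed rises by 19.39; labor force unchanged → E = 2,070.31, U = 131.19, labor force = 2,201.50 thousand.
New unemployment rate = 131.19 / 2,201.50 = 5.96%.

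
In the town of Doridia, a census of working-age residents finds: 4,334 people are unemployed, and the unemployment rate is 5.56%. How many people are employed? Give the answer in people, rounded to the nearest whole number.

About 73,616 are employed.

Labor force = U / u = 4,334 / 0.0556 ≈ 77,950.
Employed = labor force − unemployed = 77,950 − 4,334 = 73,616.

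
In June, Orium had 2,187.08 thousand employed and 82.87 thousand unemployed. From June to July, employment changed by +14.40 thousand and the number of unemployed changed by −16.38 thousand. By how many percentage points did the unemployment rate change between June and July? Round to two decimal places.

The unemployment rate changed by −0.72 percentage points.

June: labor force = 2,187.08 + 82.87 = 2,269.95; u = 82.87/2,269.95 = 3.65%.
July: labor force = 2,201.48 + 66.49 = 2,267.97; u = 66.49/2,267.97 = 2.93%.
Change = 2.93% − 3.65% = −0.72 pp.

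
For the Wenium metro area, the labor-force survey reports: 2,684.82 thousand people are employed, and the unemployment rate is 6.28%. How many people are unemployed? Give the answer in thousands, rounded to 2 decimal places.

Let U be the number unemployed. The labor force is E + U, and U/(E+U) = 0.0628.
So U = 0.0628 × 2,684.82 / (1 − 0.0628) = 168.6067 / 0.9372 ≈ 179.90 thousand.

About 179.90 thousand are unemployed.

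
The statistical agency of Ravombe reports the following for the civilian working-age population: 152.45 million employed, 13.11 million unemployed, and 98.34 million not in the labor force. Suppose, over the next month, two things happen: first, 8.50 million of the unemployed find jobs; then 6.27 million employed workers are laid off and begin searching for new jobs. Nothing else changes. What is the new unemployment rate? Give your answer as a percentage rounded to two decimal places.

New unemployment rate ≈ 6.57%.

Initially, labor force = 152.45 + 13.11 = 165.56 million, so u = 13.11/165.56 = 7.92%.
After the first change, unemployed falls and employed rises by 8.50; labor force unchanged → E = 160.95, U = 4.61, labor force = 165.56 million.
After the second change, employed falls and unemployed rises by 6.27; labor force unchanged → E = 154.68, U = 10.88, labor force = 165.56 million.
New unemployment rate = 10.88 / 165.56 = 6.57%.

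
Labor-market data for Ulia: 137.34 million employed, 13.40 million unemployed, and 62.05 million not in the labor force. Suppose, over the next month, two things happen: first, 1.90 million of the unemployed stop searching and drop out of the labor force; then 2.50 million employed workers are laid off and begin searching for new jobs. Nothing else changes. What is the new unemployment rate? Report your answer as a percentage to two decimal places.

Initially, labor force = 137.34 + 13.40 = 150.74 million, so u = 13.40/150.74 = 8.89%.
After the first change, unemployed and labor force both fall by 1.90 → E = 137.34, U = 11.50, labor force = 148.84 million.
After the second change, employed falls and unemployed rises by 2.50; labor force unchanged → E = 134.84, U = 14.00, labor force = 148.84 million.
New unemployment rate = 14.00 / 148.84 = 9.41%.

New unemployment rate ≈ 9.41%.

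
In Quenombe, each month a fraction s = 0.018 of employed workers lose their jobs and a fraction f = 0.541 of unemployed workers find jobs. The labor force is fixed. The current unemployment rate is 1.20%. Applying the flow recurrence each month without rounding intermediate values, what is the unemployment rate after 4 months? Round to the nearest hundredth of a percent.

With a fixed labor force, u_{t+1} = u_t + s·(1−u_t) − f·u_t = u_t·(1−s−f) + s.
Here 1−s−f = 0.441 and s = 0.018.
u_1 = 0.012000 × 0.441 + 0.018 = 0.023292.
u_2 = 0.023292 × 0.441 + 0.018 = 0.028272.
u_3 = 0.028272 × 0.441 + 0.018 = 0.030468.
u_4 = 0.030468 × 0.441 + 0.018 = 0.031436.

Unemployment rate after four months ≈ 3.14%.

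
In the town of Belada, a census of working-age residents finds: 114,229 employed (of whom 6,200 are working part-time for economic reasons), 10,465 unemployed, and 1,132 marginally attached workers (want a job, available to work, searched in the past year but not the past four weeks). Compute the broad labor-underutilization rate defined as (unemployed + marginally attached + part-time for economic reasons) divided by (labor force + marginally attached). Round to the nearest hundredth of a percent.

Broad underutilization rate ≈ 14.14%.

Labor force = 114,229 + 10,465 = 124,694.
Numerator = 10,465 + 1,132 + 6,200 = 17,797.
Denominator = 124,694 + 1,132 = 125,826.
Broad rate = 17,797 / 125,826 = 14.14%.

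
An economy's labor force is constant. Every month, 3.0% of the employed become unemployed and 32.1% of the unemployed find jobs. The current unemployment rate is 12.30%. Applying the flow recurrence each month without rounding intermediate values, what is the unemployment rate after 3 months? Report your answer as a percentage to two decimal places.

Unemployment rate after three months ≈ 9.57%.

With a fixed labor force, u_{t+1} = u_t + s·(1−u_t) − f·u_t = u_t·(1−s−f) + s.
Here 1−s−f = 0.649 and s = 0.030.
u_1 = 0.123000 × 0.649 + 0.030 = 0.109827.
u_2 = 0.109827 × 0.649 + 0.030 = 0.101278.
u_3 = 0.101278 × 0.649 + 0.030 = 0.095729.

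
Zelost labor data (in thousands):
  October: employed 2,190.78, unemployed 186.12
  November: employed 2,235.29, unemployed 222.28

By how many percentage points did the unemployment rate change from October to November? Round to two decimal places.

The unemployment rate changed by +1.21 percentage points.

October: labor force = 2,190.78 + 186.12 = 2,376.90; u = 186.12/2,376.90 = 7.83%.
November: labor force = 2,235.29 + 222.28 = 2,457.57; u = 222.28/2,457.57 = 9.04%.
Change = 9.04% − 7.83% = +1.21 pp.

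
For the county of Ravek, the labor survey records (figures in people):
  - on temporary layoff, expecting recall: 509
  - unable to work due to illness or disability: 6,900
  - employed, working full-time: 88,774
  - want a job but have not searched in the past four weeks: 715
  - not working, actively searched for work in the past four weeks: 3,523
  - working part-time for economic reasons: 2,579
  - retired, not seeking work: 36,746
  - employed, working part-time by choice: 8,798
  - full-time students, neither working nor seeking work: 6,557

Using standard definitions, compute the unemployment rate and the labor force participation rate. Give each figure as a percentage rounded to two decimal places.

Employed = 88,774 + 2,579 + 8,798 = 100,151 (anyone who worked, including part-time for economic reasons, counts as employed).
Unemployed = 509 + 3,523 = 4,032 (jobless and actively searching, or on temporary layoff).
Labor force = 100,151 + 4,032 = 104,183.
Not in labor force = 6,900 + 715 + 36,746 + 6,557 = 50,918 (those not working and not actively searching are outside the labor force — including those who want a job but have given up searching).
Civilian working-age population = 104,183 + 50,918 = 155,101.
Unemployment rate = 4,032 / 104,183 = 3.87%.
Labor force participation rate = 104,183 / 155,101 = 67.17%.

Unemployment rate ≈ 3.87%; labor force participation rate ≈ 67.17%.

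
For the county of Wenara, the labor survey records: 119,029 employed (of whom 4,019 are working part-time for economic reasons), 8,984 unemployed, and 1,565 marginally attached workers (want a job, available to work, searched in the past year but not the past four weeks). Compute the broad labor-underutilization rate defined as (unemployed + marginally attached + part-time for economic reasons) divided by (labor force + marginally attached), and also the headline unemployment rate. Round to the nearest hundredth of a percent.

Labor force = 119,029 + 8,984 = 128,013.
Numerator = 8,984 + 1,565 + 4,019 = 14,568.
Denominator = 128,013 + 1,565 = 129,578.
Broad rate = 14,568 / 129,578 = 11.24%.
Headline unemployment rate = 8,984 / 128,013 = 7.02%.

Broad underutilization rate ≈ 11.24%; headline unemployment rate ≈ 7.02%.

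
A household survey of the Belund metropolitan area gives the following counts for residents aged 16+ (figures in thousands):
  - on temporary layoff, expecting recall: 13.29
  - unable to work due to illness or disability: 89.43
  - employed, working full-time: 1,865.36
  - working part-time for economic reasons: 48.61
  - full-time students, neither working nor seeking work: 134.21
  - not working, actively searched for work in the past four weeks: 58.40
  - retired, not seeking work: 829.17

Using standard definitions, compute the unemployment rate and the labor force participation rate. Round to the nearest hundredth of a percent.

Unemployment rate ≈ 3.61%; labor force participation rate ≈ 65.35%.

Employed = 1,865.36 + 48.61 = 1,913.97 thousand (anyone who worked, including part-time for economic reasons, counts as employed).
Unemployed = 13.29 + 58.40 = 71.69 thousand (jobless and actively searching, or on temporary layoff).
Labor force = 1,913.97 + 71.69 = 1,985.66 thousand.
Not in labor force = 89.43 + 134.21 + 829.17 = 1,052.81 thousand (those not working and not actively searching are outside the labor force).
Civilian working-age population = 1,985.66 + 1,052.81 = 3,038.47 thousand.
Unemployment rate = 71.69 / 1,985.66 = 3.61%.
Labor force participation rate = 1,985.66 / 3,038.47 = 65.35%.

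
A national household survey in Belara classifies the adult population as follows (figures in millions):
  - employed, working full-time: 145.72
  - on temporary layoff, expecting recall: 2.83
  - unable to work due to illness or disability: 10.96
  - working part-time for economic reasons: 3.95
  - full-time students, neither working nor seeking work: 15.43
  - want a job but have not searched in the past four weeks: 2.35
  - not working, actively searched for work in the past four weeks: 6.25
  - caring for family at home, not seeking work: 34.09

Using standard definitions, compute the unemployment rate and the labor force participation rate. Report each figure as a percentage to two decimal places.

Employed = 145.72 + 3.95 = 149.67 million (anyone who worked, including part-time for economic reasons, counts as employed).
Unemployed = 2.83 + 6.25 = 9.08 million (jobless and actively searching, or on temporary layoff).
Labor force = 149.67 + 9.08 = 158.75 million.
Not in labor force = 10.96 + 15.43 + 2.35 + 34.09 = 62.83 million (those not working and not actively searching are outside the labor force — including those who want a job but have given up searching).
Civilian working-age population = 158.75 + 62.83 = 221.58 million.
Unemployment rate = 9.08 / 158.75 = 5.72%.
Labor force participation rate = 158.75 / 221.58 = 71.64%.

Unemployment rate ≈ 5.72%; labor force participation rate ≈ 71.64%.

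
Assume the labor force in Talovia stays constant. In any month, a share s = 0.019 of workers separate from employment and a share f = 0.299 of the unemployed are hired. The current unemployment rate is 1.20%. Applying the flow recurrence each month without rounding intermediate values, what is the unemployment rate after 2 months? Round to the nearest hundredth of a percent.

With a fixed labor force, u_{t+1} = u_t + s·(1−u_t) − f·u_t = u_t·(1−s−f) + s.
Here 1−s−f = 0.682 and s = 0.019.
u_1 = 0.012000 × 0.682 + 0.019 = 0.027184.
u_2 = 0.027184 × 0.682 + 0.019 = 0.037539.

Unemployment rate after two months ≈ 3.75%.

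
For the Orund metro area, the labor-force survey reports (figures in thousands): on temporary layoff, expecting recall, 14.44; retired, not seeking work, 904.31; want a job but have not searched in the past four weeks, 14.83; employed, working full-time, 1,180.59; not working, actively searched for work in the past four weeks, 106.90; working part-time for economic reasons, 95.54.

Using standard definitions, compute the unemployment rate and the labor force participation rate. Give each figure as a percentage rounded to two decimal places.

Unemployment rate ≈ 8.68%; labor force participation rate ≈ 60.32%.

Employed = 1,180.59 + 95.54 = 1,276.13 thousand (anyone who worked, including part-time for economic reasons, counts as employed).
Unemployed = 14.44 + 106.90 = 121.34 thousand (jobless and actively searching, or on temporary layoff).
Labor force = 1,276.13 + 121.34 = 1,397.47 thousand.
Not in labor force = 904.31 + 14.83 = 919.14 thousand (those not working and not actively searching are outside the labor force — including those who want a job but have given up searching).
Civilian working-age population = 1,397.47 + 919.14 = 2,316.61 thousand.
Unemployment rate = 121.34 / 1,397.47 = 8.68%.
Labor force participation rate = 1,397.47 / 2,316.61 = 60.32%.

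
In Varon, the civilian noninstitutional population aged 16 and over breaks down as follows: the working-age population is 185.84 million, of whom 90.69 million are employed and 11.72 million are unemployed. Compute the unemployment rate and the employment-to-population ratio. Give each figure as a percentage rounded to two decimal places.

Labor force = employed + unemployed = 90.69 + 11.72 = 102.41 million.
Unemployment rate = 11.72 / 102.41 = 11.44%.
Employment-population ratio = 90.69 / 185.84 = 48.80%.

Unemployment rate ≈ 11.44%; employment-population ratio ≈ 48.80%.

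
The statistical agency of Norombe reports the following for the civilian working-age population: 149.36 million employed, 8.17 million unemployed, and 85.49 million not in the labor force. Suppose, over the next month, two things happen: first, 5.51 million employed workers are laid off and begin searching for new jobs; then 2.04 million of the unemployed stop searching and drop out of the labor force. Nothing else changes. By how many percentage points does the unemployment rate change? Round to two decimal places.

Initially, labor force = 149.36 + 8.17 = 157.53 million, so u = 8.17/157.53 = 5.19%.
After the first change, employed falls and unemployed rises by 5.51; labor force unchanged → E = 143.85, U = 13.68, labor force = 157.53 million.
After the second change, unemployed and labor force both fall by 2.04 → E = 143.85, U = 11.64, labor force = 155.49 million.
New unemployment rate = 11.64 / 155.49 = 7.49%.
Change = 7.49% − 5.19% = +2.30 percentage points.

The unemployment rate changes by +2.30 percentage points.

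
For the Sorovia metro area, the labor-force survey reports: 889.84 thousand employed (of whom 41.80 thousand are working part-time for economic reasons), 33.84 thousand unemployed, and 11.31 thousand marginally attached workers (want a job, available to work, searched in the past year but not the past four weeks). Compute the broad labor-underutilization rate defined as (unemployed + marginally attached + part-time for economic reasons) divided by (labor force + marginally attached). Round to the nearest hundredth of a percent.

Broad underutilization rate ≈ 9.30%.

Labor force = 889.84 + 33.84 = 923.68 thousand.
Numerator = 33.84 + 11.31 + 41.80 = 86.95 thousand.
Denominator = 923.68 + 11.31 = 934.99 thousand.
Broad rate = 86.95 / 934.99 = 9.30%.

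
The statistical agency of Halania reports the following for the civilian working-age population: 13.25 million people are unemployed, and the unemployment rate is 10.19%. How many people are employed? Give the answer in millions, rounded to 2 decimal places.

About 116.78 million are employed.

Labor force = U / u = 13.25 / 0.1019 ≈ 130.03 million.
Employed = labor force − unemployed = 130.03 − 13.25 = 116.78 million.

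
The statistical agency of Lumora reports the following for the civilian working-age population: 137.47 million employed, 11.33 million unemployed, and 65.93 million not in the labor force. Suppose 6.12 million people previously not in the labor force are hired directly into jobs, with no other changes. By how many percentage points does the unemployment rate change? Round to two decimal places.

Initially, labor force = 137.47 + 11.33 = 148.80 million, so u = 11.33/148.80 = 7.61%.
After the change, employed and labor force both rise by 6.12; unemployed unchanged → E = 143.59, U = 11.33, labor force = 154.92 million.
New unemployment rate = 11.33 / 154.92 = 7.31%.
Change = 7.31% − 7.61% = −0.30 percentage points.

The unemployment rate changes by −0.30 percentage points.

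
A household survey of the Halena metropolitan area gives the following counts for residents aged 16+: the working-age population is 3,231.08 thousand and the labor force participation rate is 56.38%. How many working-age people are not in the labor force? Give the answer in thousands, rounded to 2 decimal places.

About 1,409.40 thousand are not in the labor force.

Share not in the labor force = 1 − 0.5638 = 0.4362.
Not in labor force = 0.4362 × 3,231.08 ≈ 1,409.40 thousand.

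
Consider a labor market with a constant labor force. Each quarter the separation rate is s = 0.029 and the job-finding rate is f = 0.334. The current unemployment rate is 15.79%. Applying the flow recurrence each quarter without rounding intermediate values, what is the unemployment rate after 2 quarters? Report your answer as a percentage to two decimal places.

With a fixed labor force, u_{t+1} = u_t + s·(1−u_t) − f·u_t = u_t·(1−s−f) + s.
Here 1−s−f = 0.637 and s = 0.029.
u_1 = 0.157900 × 0.637 + 0.029 = 0.129582.
u_2 = 0.129582 × 0.637 + 0.029 = 0.111544.

Unemployment rate after two quarters ≈ 11.15%.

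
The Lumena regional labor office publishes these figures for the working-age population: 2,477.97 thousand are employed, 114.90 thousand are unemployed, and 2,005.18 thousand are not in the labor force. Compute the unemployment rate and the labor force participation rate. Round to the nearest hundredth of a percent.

Unemployment rate ≈ 4.43%; labor force participation rate ≈ 56.39%.

Labor force = employed + unemployed = 2,477.97 + 114.90 = 2,592.87 thousand.
Working-age population = 2,592.87 + 2,005.18 = 4,598.05 thousand.
Unemployment rate = 114.90 / 2,592.87 = 4.43%.
Labor force participation rate = 2,592.87 / 4,598.05 = 56.39%.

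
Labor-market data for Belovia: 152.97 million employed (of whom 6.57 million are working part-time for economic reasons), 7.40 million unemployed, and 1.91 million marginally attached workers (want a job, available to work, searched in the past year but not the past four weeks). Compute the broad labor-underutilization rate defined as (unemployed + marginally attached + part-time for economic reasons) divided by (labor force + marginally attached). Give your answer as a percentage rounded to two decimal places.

Labor force = 152.97 + 7.40 = 160.37 million.
Numerator = 7.40 + 1.91 + 6.57 = 15.88 million.
Denominator = 160.37 + 1.91 = 162.28 million.
Broad rate = 15.88 / 162.28 = 9.79%.

Broad underutilization rate ≈ 9.79%.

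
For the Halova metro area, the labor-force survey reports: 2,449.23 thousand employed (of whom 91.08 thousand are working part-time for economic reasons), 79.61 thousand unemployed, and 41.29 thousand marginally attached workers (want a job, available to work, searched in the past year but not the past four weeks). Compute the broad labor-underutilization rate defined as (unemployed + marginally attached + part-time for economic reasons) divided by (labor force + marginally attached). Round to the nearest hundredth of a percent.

Broad underutilization rate ≈ 8.25%.

Labor force = 2,449.23 + 79.61 = 2,528.84 thousand.
Numerator = 79.61 + 41.29 + 91.08 = 211.98 thousand.
Denominator = 2,528.84 + 41.29 = 2,570.13 thousand.
Broad rate = 211.98 / 2,570.13 = 8.25%.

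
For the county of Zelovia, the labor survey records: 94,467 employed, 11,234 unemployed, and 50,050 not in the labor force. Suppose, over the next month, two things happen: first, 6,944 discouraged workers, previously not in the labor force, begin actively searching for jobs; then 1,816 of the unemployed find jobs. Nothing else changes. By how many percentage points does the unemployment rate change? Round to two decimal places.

Initially, labor force = 94,467 + 11,234 = 105,701, so u = 11,234/105,701 = 10.63%.
After the first change, unemployed and labor force both rise by 6,944 → E = 94,467, U = 18,178, labor force = 112,645.
After the second change, unemployed falls and employed rises by 1,816; labor force unchanged → E = 96,283, U = 16,362, labor force = 112,645.
New unemployment rate = 16,362 / 112,645 = 14.53%.
Change = 14.53% − 10.63% = +3.90 percentage points.

The unemployment rate changes by +3.90 percentage points.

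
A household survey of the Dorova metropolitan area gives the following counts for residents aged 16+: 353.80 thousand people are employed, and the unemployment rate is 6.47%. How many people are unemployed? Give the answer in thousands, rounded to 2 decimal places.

Let U be the number unemployed. The labor force is E + U, and U/(E+U) = 0.0647.
So U = 0.0647 × 353.80 / (1 − 0.0647) = 22.8909 / 0.9353 ≈ 24.47 thousand.

About 24.47 thousand are unemployed.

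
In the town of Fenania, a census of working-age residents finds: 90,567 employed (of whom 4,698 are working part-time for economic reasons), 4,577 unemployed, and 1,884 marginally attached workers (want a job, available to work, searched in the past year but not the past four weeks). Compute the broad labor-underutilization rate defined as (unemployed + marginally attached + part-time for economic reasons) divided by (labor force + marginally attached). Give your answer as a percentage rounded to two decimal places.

Labor force = 90,567 + 4,577 = 95,144.
Numerator = 4,577 + 1,884 + 4,698 = 11,159.
Denominator = 95,144 + 1,884 = 97,028.
Broad rate = 11,159 / 97,028 = 11.50%.

Broad underutilization rate ≈ 11.50%.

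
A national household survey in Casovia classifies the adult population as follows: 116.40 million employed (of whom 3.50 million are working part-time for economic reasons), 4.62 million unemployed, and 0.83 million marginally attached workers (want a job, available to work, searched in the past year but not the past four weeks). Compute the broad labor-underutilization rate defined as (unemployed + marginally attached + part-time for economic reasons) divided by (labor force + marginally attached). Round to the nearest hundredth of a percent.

Labor force = 116.40 + 4.62 = 121.02 million.
Numerator = 4.62 + 0.83 + 3.50 = 8.95 million.
Denominator = 121.02 + 0.83 = 121.85 million.
Broad rate = 8.95 / 121.85 = 7.35%.

Broad underutilization rate ≈ 7.35%.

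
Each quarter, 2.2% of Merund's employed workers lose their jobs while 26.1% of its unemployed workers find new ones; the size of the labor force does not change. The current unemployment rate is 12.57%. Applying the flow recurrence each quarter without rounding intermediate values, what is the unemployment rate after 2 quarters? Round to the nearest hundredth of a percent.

Unemployment rate after two quarters ≈ 10.24%.

With a fixed labor force, u_{t+1} = u_t + s·(1−u_t) − f·u_t = u_t·(1−s−f) + s.
Here 1−s−f = 0.717 and s = 0.022.
u_1 = 0.125700 × 0.717 + 0.022 = 0.112127.
u_2 = 0.112127 × 0.717 + 0.022 = 0.102395.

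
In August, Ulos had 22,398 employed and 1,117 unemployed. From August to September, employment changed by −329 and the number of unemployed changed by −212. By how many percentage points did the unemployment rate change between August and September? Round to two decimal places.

August: labor force = 22,398 + 1,117 = 23,515; u = 1,117/23,515 = 4.75%.
September: labor force = 22,069 + 905 = 22,974; u = 905/22,974 = 3.94%.
Change = 3.94% − 4.75% = −0.81 pp.

The unemployment rate changed by −0.81 percentage points.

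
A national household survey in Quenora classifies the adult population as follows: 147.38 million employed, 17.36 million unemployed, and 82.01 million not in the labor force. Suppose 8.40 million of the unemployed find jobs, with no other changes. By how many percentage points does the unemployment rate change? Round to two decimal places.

The unemployment rate changes by −5.10 percentage points.

Initially, labor force = 147.38 + 17.36 = 164.74 million, so u = 17.36/164.74 = 10.54%.
After the change, unemployed falls and employed rises by 8.40; labor force unchanged → E = 155.78, U = 8.96, labor force = 164.74 million.
New unemployment rate = 8.96 / 164.74 = 5.44%.
Change = 5.44% − 10.54% = −5.10 percentage points.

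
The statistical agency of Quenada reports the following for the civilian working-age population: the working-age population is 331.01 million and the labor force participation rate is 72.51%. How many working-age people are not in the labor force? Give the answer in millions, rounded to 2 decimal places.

Share not in the labor force = 1 − 0.7251 = 0.2749.
Not in labor force = 0.2749 × 331.01 ≈ 90.99 million.

About 90.99 million are not in the labor force.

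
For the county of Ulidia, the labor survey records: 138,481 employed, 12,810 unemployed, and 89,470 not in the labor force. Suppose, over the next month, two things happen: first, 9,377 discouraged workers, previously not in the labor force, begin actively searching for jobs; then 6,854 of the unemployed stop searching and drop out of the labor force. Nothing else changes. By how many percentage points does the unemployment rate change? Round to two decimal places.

Initially, labor force = 138,481 + 12,810 = 151,291, so u = 12,810/151,291 = 8.47%.
After the first change, unemployed and labor force both rise by 9,377 → E = 138,481, U = 22,187, labor force = 160,668.
After the second change, unemployed and labor force both fall by 6,854 → E = 138,481, U = 15,333, labor force = 153,814.
New unemployment rate = 15,333 / 153,814 = 9.97%.
Change = 9.97% − 8.47% = +1.50 percentage points.

The unemployment rate changes by +1.50 percentage points.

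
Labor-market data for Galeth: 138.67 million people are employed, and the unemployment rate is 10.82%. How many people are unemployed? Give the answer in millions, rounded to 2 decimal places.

About 16.82 million are unemployed.

Let U be the number unemployed. The labor force is E + U, and U/(E+U) = 0.1082.
So U = 0.1082 × 138.67 / (1 − 0.1082) = 15.0041 / 0.8918 ≈ 16.82 million.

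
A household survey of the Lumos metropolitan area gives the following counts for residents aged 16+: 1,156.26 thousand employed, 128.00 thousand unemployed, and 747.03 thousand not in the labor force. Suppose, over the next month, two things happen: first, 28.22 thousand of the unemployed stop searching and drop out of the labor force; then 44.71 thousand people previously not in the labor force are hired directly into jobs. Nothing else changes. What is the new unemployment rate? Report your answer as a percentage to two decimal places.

New unemployment rate ≈ 7.67%.

Initially, labor force = 1,156.26 + 128.00 = 1,284.26 thousand, so u = 128.00/1,284.26 = 9.97%.
After the first change, unemployed and labor force both fall by 28.22 → E = 1,156.26, U = 99.78, labor force = 1,256.04 thousand.
After the second change, employed and labor force both rise by 44.71; unemployed unchanged → E = 1,200.97, U = 99.78, labor force = 1,300.75 thousand.
New unemployment rate = 99.78 / 1,300.75 = 7.67%.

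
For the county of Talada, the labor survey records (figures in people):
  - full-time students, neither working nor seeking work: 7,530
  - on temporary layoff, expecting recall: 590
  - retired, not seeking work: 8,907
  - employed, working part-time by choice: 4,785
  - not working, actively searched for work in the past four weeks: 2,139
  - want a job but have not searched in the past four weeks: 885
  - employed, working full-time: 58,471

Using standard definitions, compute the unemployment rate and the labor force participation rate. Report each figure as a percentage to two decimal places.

Unemployment rate ≈ 4.14%; labor force participation rate ≈ 79.21%.

Employed = 4,785 + 58,471 = 63,256.
Unemployed = 590 + 2,139 = 2,729 (jobless and actively searching, or on temporary layoff).
Labor force = 63,256 + 2,729 = 65,985.
Not in labor force = 7,530 + 8,907 + 885 = 17,322 (those not working and not actively searching are outside the labor force — including those who want a job but have given up searching).
Civilian working-age population = 65,985 + 17,322 = 83,307.
Unemployment rate = 2,729 / 65,985 = 4.14%.
Labor force participation rate = 65,985 / 83,307 = 79.21%.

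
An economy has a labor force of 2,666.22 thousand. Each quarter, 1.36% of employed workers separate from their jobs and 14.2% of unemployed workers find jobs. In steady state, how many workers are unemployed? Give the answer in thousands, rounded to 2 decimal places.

About 233.04 thousand are unemployed in steady state.

Steady-state unemployment rate u* = s/(s+f) = 1.36/(1.36+14.2) = 0.087404.
Unemployed = u* × labor force = 0.087404 × 2,666.22 ≈ 233.04 thousand.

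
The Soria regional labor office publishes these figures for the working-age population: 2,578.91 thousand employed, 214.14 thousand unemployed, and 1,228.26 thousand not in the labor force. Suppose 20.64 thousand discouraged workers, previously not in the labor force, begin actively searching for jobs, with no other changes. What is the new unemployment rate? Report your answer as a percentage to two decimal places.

Initially, labor force = 2,578.91 + 214.14 = 2,793.05 thousand, so u = 214.14/2,793.05 = 7.67%.
After the change, unemployed and labor force both rise by 20.64 → E = 2,578.91, U = 234.78, labor force = 2,813.69 thousand.
New unemployment rate = 234.78 / 2,813.69 = 8.34%.

New unemployment rate ≈ 8.34%.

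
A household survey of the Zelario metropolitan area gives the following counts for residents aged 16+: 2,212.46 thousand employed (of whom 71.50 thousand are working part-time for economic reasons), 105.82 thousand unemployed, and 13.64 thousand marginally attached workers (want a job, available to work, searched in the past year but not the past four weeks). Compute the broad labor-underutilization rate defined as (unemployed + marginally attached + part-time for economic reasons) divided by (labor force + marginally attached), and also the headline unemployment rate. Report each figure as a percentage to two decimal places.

Broad underutilization rate ≈ 8.19%; headline unemployment rate ≈ 4.56%.

Labor force = 2,212.46 + 105.82 = 2,318.28 thousand.
Numerator = 105.82 + 13.64 + 71.50 = 190.96 thousand.
Denominator = 2,318.28 + 13.64 = 2,331.92 thousand.
Broad rate = 190.96 / 2,331.92 = 8.19%.
Headline unemployment rate = 105.82 / 2,318.28 = 4.56%.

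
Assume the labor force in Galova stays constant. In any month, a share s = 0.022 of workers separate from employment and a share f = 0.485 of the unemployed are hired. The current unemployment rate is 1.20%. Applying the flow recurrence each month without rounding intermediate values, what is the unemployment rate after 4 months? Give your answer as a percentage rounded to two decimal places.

With a fixed labor force, u_{t+1} = u_t + s·(1−u_t) − f·u_t = u_t·(1−s−f) + s.
Here 1−s−f = 0.493 and s = 0.022.
u_1 = 0.012000 × 0.493 + 0.022 = 0.027916.
u_2 = 0.027916 × 0.493 + 0.022 = 0.035763.
u_3 = 0.035763 × 0.493 + 0.022 = 0.039631.
u_4 = 0.039631 × 0.493 + 0.022 = 0.041538.

Unemployment rate after four months ≈ 4.15%.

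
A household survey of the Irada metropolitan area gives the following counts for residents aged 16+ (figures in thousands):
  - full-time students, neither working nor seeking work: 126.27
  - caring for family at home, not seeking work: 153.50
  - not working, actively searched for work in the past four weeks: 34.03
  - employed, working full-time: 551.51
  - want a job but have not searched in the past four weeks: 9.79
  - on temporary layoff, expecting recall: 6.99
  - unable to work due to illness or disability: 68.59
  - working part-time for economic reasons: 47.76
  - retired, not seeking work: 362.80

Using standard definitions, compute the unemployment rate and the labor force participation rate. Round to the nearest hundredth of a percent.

Unemployment rate ≈ 6.41%; labor force participation rate ≈ 47.04%.

Employed = 551.51 + 47.76 = 599.27 thousand (anyone who worked, including part-time for economic reasons, counts as employed).
Unemployed = 34.03 + 6.99 = 41.02 thousand (jobless and actively searching, or on temporary layoff).
Labor force = 599.27 + 41.02 = 640.29 thousand.
Not in labor force = 126.27 + 153.50 + 9.79 + 68.59 + 362.80 = 720.95 thousand (those not working and not actively searching are outside the labor force — including those who want a job but have given up searching).
Civilian working-age population = 640.29 + 720.95 = 1,361.24 thousand.
Unemployment rate = 41.02 / 640.29 = 6.41%.
Labor force participation rate = 640.29 / 1,361.24 = 47.04%.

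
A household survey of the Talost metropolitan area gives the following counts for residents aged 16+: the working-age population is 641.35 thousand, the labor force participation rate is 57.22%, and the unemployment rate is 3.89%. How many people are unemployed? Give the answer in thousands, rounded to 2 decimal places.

About 14.28 thousand are unemployed.

Labor force = 0.5722 × 641.35 = 366.98 thousand.
Unemployed = 0.0389 × 366.98 ≈ 14.28 thousand.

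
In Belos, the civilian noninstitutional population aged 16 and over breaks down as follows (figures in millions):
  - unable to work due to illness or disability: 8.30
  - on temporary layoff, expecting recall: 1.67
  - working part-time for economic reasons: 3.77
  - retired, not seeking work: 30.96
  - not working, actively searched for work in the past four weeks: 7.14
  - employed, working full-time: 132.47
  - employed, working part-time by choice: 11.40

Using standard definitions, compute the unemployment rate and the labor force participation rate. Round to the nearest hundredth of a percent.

Employed = 3.77 + 132.47 + 11.40 = 147.64 million (anyone who worked, including part-time for economic reasons, counts as employed).
Unemployed = 1.67 + 7.14 = 8.81 million (jobless and actively searching, or on temporary layoff).
Labor force = 147.64 + 8.81 = 156.45 million.
Not in labor force = 8.30 + 30.96 = 39.26 million (those not working and not actively searching are outside the labor force).
Civilian working-age population = 156.45 + 39.26 = 195.71 million.
Unemployment rate = 8.81 / 156.45 = 5.63%.
Labor force participation rate = 156.45 / 195.71 = 79.94%.

Unemployment rate ≈ 5.63%; labor force participation rate ≈ 79.94%.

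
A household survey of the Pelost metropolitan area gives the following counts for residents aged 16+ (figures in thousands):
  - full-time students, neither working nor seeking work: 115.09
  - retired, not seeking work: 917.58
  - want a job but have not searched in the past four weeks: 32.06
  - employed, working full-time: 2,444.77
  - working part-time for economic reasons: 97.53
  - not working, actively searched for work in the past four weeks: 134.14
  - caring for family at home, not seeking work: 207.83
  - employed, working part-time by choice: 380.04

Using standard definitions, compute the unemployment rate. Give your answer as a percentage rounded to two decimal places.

Unemployment rate ≈ 4.39%.

Employed = 2,444.77 + 97.53 + 380.04 = 2,922.34 thousand (anyone who worked, including part-time for economic reasons, counts as employed).
Unemployed = 134.14 thousand.
Labor force = 2,922.34 + 134.14 = 3,056.48 thousand.
Unemployment rate = 134.14 / 3,056.48 = 4.39%.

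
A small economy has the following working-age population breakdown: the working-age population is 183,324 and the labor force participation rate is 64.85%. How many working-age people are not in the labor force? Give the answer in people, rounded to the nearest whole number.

About 64,438 are not in the labor force.

Share not in the labor force = 1 − 0.6485 = 0.3515.
Not in labor force = 0.3515 × 183,324 ≈ 64,438.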